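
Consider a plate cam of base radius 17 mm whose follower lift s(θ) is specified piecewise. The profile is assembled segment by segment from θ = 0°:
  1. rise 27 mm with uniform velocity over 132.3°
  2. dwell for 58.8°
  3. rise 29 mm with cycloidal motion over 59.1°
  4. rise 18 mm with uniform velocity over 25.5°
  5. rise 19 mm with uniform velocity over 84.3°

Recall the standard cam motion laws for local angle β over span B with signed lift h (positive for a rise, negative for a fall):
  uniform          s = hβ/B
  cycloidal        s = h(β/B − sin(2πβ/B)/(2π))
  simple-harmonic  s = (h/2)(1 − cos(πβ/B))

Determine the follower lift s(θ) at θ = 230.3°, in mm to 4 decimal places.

seg 1 [0°–132.3°] uniform, h=27: full span → s += 27 → s = 27.0000
seg 2 [132.3°–191.1°] dwell: s stays 27.0000
seg 3 [191.1°–250.2°] cycloidal, h=29: θ=230.3° here. β=39.2, B=59.1. 29·(0.6633 − sin(2π·0.6633)/(2π)) = 23.1824 → s = 50.1824

50.1824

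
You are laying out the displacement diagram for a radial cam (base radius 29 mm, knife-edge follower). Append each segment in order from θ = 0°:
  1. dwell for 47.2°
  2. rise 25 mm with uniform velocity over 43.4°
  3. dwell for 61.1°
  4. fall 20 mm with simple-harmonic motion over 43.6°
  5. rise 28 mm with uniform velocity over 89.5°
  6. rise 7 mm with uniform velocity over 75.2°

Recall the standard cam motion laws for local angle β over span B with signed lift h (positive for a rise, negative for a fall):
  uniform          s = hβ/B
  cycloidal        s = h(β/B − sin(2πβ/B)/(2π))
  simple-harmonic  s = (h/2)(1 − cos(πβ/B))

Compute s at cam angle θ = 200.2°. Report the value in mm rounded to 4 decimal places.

seg 1 [0°–47.2°] dwell: s stays 0.0000
seg 2 [47.2°–90.6°] uniform, h=25: full span → s += 25 → s = 25.0000
seg 3 [90.6°–151.7°] dwell: s stays 25.0000
seg 4 [151.7°–195.3°] simple-harmonic, h=-20: full span → s += -20 → s = 5.0000
seg 5 [195.3°–284.8°] uniform, h=28: θ=200.2° here. β=4.9, B=89.5. 28·4.9/89.5 = 1.5330 → s = 6.5330

6.5330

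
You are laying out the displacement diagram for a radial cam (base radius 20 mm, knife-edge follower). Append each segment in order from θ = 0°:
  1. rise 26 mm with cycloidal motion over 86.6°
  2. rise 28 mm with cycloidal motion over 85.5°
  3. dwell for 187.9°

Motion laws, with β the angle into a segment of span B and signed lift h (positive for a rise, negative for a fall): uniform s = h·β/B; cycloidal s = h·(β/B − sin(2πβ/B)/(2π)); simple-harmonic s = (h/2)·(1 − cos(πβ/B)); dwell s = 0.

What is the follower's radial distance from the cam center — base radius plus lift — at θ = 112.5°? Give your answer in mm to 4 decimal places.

seg 1 [0°–86.6°] cycloidal, h=26: full span → s += 26 → s = 26.0000
seg 2 [86.6°–172.1°] cycloidal, h=28: θ=112.5° here. β=25.9, B=85.5. 28·(0.3029 − sin(2π·0.3029)/(2π)) = 4.2697 → s = 30.2697
radial distance = base radius + s = 20 + 30.2697 = 50.2697

50.2697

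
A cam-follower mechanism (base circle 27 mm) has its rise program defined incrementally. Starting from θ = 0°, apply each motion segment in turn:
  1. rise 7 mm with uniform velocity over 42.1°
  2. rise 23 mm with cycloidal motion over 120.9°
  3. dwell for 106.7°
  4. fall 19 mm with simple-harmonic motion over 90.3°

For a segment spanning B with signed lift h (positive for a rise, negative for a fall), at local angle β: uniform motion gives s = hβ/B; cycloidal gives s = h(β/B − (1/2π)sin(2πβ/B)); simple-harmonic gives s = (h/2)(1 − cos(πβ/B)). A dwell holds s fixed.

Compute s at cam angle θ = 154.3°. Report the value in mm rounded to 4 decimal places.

seg 1 [0°–42.1°] uniform, h=7: full span → s += 7 → s = 7.0000
seg 2 [42.1°–163°] cycloidal, h=23: θ=154.3° here. β=112.2, B=120.9. 23·(0.9280 − sin(2π·0.9280)/(2π)) = 22.9442 → s = 29.9442

29.9442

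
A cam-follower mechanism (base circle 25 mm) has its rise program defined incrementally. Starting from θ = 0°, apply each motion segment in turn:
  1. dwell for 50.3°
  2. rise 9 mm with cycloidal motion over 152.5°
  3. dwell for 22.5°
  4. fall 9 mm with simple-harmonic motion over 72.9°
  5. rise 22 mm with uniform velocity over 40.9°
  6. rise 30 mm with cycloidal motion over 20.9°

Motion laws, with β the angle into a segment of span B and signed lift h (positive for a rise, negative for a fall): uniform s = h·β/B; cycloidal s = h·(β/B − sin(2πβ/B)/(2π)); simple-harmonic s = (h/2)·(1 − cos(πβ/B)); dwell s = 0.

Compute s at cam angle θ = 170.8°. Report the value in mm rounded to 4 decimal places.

seg 1 [0°–50.3°] dwell: s stays 0.0000
seg 2 [50.3°–202.8°] cycloidal, h=9: θ=170.8° here. β=120.5, B=152.5. 9·(0.7902 − sin(2π·0.7902)/(2π)) = 8.4985 → s = 8.4985

8.4985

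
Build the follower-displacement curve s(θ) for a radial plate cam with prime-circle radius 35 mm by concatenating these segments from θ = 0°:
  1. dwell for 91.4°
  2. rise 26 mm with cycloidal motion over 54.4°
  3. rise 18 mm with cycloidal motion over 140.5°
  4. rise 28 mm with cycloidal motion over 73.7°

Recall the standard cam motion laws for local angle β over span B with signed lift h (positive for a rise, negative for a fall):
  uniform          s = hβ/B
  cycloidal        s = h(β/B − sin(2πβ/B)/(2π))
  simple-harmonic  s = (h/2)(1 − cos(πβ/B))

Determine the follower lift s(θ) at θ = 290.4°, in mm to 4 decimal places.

seg 1 [0°–91.4°] dwell: s stays 0.0000
seg 2 [91.4°–145.8°] cycloidal, h=26: full span → s += 26 → s = 26.0000
seg 3 [145.8°–286.3°] cycloidal, h=18: full span → s += 18 → s = 44.0000
seg 4 [286.3°–360°] cycloidal, h=28: θ=290.4° here. β=4.1, B=73.7. 28·(0.0556 − sin(2π·0.0556)/(2π)) = 0.0315 → s = 44.0315

44.0315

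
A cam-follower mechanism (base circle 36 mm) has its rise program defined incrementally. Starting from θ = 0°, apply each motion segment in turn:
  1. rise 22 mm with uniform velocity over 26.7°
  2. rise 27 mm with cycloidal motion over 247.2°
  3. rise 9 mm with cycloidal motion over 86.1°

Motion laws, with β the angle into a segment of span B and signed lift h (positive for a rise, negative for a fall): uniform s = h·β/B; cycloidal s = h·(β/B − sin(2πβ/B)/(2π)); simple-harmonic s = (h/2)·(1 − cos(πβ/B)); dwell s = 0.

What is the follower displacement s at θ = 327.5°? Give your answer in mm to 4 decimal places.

seg 1 [0°–26.7°] uniform, h=22: full span → s += 22 → s = 22.0000
seg 2 [26.7°–273.9°] cycloidal, h=27: full span → s += 27 → s = 49.0000
seg 3 [273.9°–360°] cycloidal, h=9: θ=327.5° here. β=53.6, B=86.1. 9·(0.6225 − sin(2π·0.6225)/(2π)) = 6.5998 → s = 55.5998

55.5998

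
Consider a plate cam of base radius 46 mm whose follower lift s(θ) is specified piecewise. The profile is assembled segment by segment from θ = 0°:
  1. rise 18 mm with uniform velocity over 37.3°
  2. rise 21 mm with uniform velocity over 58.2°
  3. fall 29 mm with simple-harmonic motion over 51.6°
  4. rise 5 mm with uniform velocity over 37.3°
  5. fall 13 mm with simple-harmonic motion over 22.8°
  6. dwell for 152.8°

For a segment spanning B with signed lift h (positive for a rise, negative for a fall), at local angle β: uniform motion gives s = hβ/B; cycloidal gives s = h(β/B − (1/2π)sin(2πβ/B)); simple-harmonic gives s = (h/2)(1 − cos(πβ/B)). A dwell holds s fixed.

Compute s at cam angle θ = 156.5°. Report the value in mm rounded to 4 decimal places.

seg 1 [0°–37.3°] uniform, h=18: full span → s += 18 → s = 18.0000
seg 2 [37.3°–95.5°] uniform, h=21: full span → s += 21 → s = 39.0000
seg 3 [95.5°–147.1°] simple-harmonic, h=-29: full span → s += -29 → s = 10.0000
seg 4 [147.1°–184.4°] uniform, h=5: θ=156.5° here. β=9.4, B=37.3. 5·9.4/37.3 = 1.2601 → s = 11.2601

11.2601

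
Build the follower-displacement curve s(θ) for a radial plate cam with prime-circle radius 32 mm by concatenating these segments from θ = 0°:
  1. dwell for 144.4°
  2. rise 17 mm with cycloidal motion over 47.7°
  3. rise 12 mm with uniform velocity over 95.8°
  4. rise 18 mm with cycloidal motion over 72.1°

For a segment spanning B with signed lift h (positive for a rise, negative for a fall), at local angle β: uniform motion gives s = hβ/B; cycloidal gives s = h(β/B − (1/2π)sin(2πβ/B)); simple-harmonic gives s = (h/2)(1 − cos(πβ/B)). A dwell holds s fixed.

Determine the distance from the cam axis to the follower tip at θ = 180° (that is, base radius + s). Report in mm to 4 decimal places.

seg 1 [0°–144.4°] dwell: s stays 0.0000
seg 2 [144.4°–192.1°] cycloidal, h=17: θ=180° here. β=35.6, B=47.7. 17·(0.7463 − sin(2π·0.7463)/(2π)) = 15.3925 → s = 15.3925
radial distance = base radius + s = 32 + 15.3925 = 47.3925

47.3925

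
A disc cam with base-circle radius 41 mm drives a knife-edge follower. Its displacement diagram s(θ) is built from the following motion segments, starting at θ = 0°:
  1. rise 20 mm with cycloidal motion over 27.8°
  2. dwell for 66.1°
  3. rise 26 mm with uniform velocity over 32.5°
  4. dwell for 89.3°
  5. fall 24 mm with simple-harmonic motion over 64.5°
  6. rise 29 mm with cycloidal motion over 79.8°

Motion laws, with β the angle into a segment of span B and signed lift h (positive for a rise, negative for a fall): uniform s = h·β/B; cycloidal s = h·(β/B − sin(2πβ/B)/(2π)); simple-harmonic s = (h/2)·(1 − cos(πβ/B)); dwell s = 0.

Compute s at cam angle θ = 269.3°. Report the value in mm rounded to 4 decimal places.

seg 1 [0°–27.8°] cycloidal, h=20: full span → s += 20 → s = 20.0000
seg 2 [27.8°–93.9°] dwell: s stays 20.0000
seg 3 [93.9°–126.4°] uniform, h=26: full span → s += 26 → s = 46.0000
seg 4 [126.4°–215.7°] dwell: s stays 46.0000
seg 5 [215.7°–280.2°] simple-harmonic, h=-24: θ=269.3° here. β=53.6, B=64.5. -24/2·(1 − cos(π·0.8310)) = -22.3482 → s = 23.6518

23.6518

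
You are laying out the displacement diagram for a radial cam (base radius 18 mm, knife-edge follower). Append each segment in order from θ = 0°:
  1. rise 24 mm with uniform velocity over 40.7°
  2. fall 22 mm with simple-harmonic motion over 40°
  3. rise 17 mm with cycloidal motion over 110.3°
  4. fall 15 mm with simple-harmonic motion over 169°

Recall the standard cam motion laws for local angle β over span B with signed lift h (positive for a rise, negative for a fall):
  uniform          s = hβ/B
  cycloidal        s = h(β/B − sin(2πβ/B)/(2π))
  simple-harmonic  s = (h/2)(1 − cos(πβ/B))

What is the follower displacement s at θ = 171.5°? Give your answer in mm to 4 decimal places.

seg 1 [0°–40.7°] uniform, h=24: full span → s += 24 → s = 24.0000
seg 2 [40.7°–80.7°] simple-harmonic, h=-22: full span → s += -22 → s = 2.0000
seg 3 [80.7°–191°] cycloidal, h=17: θ=171.5° here. β=90.8, B=110.3. 17·(0.8232 − sin(2π·0.8232)/(2π)) = 16.4190 → s = 18.4190

18.4190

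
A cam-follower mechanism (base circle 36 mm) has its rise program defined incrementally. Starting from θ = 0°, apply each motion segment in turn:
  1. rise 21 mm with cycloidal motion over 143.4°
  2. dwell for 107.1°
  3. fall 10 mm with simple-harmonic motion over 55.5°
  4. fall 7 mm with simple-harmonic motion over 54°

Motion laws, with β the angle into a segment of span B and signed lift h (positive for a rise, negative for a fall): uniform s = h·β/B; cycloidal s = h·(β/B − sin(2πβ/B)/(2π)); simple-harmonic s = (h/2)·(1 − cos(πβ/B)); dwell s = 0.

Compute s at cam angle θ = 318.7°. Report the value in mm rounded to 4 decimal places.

seg 1 [0°–143.4°] cycloidal, h=21: full span → s += 21 → s = 21.0000
seg 2 [143.4°–250.5°] dwell: s stays 21.0000
seg 3 [250.5°–306°] simple-harmonic, h=-10: full span → s += -10 → s = 11.0000
seg 4 [306°–360°] simple-harmonic, h=-7: θ=318.7° here. β=12.7, B=54. -7/2·(1 − cos(π·0.2352)) = -0.9127 → s = 10.0873

10.0873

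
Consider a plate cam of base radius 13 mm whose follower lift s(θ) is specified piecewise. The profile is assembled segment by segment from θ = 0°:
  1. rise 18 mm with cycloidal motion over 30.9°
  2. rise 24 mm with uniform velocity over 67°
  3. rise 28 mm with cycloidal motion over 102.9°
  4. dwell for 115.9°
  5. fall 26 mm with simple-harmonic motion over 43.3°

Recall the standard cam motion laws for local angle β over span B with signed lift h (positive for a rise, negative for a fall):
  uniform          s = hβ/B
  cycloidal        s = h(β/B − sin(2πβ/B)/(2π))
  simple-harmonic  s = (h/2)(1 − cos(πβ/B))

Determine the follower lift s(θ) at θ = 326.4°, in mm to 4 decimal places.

seg 1 [0°–30.9°] cycloidal, h=18: full span → s += 18 → s = 18.0000
seg 2 [30.9°–97.9°] uniform, h=24: full span → s += 24 → s = 42.0000
seg 3 [97.9°–200.8°] cycloidal, h=28: full span → s += 28 → s = 70.0000
seg 4 [200.8°–316.7°] dwell: s stays 70.0000
seg 5 [316.7°–360°] simple-harmonic, h=-26: θ=326.4° here. β=9.7, B=43.3. -26/2·(1 − cos(π·0.2240)) = -3.0887 → s = 66.9113

66.9113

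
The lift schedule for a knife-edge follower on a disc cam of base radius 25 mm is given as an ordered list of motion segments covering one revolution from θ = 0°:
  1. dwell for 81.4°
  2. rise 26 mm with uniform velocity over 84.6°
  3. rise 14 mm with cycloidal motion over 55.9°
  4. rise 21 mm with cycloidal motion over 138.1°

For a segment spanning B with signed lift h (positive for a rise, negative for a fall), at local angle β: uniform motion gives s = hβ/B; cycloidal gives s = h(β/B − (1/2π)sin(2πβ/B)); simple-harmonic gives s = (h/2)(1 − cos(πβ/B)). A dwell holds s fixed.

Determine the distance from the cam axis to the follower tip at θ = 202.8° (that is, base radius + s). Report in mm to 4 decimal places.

seg 1 [0°–81.4°] dwell: s stays 0.0000
seg 2 [81.4°–166°] uniform, h=26: full span → s += 26 → s = 26.0000
seg 3 [166°–221.9°] cycloidal, h=14: θ=202.8° here. β=36.8, B=55.9. 14·(0.6583 − sin(2π·0.6583)/(2π)) = 11.0850 → s = 37.0850
radial distance = base radius + s = 25 + 37.0850 = 62.0850

62.0850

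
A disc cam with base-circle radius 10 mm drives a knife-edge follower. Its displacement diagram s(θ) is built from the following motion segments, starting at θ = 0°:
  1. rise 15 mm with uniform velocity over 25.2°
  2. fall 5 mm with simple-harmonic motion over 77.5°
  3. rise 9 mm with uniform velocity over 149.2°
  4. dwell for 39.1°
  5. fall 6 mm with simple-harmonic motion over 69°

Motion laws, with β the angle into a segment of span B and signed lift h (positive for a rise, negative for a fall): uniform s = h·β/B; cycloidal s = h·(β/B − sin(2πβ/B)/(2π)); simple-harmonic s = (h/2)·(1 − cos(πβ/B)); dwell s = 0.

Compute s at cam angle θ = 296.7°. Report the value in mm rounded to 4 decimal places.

seg 1 [0°–25.2°] uniform, h=15: full span → s += 15 → s = 15.0000
seg 2 [25.2°–102.7°] simple-harmonic, h=-5: full span → s += -5 → s = 10.0000
seg 3 [102.7°–251.9°] uniform, h=9: full span → s += 9 → s = 19.0000
seg 4 [251.9°–291°] dwell: s stays 19.0000
seg 5 [291°–360°] simple-harmonic, h=-6: θ=296.7° here. β=5.7, B=69. -6/2·(1 − cos(π·0.0826)) = -0.1005 → s = 18.8995

18.8995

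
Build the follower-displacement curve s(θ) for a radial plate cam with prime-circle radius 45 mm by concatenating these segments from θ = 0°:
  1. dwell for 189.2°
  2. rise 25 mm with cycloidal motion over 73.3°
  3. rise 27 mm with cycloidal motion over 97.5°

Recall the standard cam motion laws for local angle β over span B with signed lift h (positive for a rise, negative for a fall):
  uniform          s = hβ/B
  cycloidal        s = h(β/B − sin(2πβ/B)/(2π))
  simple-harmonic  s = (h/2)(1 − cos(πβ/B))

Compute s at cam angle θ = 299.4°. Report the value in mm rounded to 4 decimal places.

seg 1 [0°–189.2°] dwell: s stays 0.0000
seg 2 [189.2°–262.5°] cycloidal, h=25: full span → s += 25 → s = 25.0000
seg 3 [262.5°–360°] cycloidal, h=27: θ=299.4° here. β=36.9, B=97.5. 27·(0.3785 − sin(2π·0.3785)/(2π)) = 7.2467 → s = 32.2467

32.2467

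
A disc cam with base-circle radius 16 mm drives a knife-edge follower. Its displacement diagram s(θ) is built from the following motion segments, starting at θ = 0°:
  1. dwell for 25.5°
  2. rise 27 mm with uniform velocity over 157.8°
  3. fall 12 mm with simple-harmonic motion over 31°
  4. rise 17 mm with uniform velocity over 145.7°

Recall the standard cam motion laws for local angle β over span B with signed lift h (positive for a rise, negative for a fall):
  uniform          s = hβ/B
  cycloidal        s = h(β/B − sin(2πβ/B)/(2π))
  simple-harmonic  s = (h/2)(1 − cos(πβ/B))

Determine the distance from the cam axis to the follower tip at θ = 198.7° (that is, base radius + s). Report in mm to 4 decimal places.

seg 1 [0°–25.5°] dwell: s stays 0.0000
seg 2 [25.5°–183.3°] uniform, h=27: full span → s += 27 → s = 27.0000
seg 3 [183.3°–214.3°] simple-harmonic, h=-12: θ=198.7° here. β=15.4, B=31. -12/2·(1 − cos(π·0.4968)) = -5.9392 → s = 21.0608
radial distance = base radius + s = 16 + 21.0608 = 37.0608

37.0608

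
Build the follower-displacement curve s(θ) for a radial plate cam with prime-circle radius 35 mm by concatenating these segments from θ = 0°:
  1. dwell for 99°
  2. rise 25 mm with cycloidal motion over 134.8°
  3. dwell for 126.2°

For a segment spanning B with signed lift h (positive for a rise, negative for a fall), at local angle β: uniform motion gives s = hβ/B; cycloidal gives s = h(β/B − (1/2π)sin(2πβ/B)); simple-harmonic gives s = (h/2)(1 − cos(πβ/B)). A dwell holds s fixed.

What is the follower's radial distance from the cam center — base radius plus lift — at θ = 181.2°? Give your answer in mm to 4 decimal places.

seg 1 [0°–99°] dwell: s stays 0.0000
seg 2 [99°–233.8°] cycloidal, h=25: θ=181.2° here. β=82.2, B=134.8. 25·(0.6098 − sin(2π·0.6098)/(2π)) = 17.7770 → s = 17.7770
radial distance = base radius + s = 35 + 17.7770 = 52.7770

52.7770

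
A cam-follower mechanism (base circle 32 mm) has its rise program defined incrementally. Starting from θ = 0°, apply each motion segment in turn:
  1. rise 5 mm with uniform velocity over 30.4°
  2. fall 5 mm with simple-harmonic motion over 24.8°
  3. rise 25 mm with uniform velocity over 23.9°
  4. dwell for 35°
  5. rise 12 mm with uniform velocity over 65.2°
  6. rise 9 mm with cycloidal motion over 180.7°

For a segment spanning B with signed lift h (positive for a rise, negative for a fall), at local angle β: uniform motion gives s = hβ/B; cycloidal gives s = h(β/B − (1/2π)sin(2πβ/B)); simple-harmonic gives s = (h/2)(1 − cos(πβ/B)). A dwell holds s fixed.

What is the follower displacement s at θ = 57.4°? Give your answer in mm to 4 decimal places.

seg 1 [0°–30.4°] uniform, h=5: full span → s += 5 → s = 5.0000
seg 2 [30.4°–55.2°] simple-harmonic, h=-5: full span → s += -5 → s = 0.0000
seg 3 [55.2°–79.1°] uniform, h=25: θ=57.4° here. β=2.2, B=23.9. 25·2.2/23.9 = 2.3013 → s = 2.3013

2.3013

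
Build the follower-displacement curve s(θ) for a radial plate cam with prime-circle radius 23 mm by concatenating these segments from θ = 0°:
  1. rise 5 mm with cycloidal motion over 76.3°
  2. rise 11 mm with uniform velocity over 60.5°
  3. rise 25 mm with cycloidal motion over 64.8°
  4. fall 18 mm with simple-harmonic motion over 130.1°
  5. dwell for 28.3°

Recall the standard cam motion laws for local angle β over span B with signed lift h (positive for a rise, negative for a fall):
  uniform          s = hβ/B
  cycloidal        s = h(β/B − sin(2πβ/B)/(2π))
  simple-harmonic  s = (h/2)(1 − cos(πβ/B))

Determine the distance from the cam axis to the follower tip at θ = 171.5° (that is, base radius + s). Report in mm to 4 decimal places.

seg 1 [0°–76.3°] cycloidal, h=5: full span → s += 5 → s = 5.0000
seg 2 [76.3°–136.8°] uniform, h=11: full span → s += 11 → s = 16.0000
seg 3 [136.8°–201.6°] cycloidal, h=25: θ=171.5° here. β=34.7, B=64.8. 25·(0.5355 − sin(2π·0.5355)/(2π)) = 14.2674 → s = 30.2674
radial distance = base radius + s = 23 + 30.2674 = 53.2674

53.2674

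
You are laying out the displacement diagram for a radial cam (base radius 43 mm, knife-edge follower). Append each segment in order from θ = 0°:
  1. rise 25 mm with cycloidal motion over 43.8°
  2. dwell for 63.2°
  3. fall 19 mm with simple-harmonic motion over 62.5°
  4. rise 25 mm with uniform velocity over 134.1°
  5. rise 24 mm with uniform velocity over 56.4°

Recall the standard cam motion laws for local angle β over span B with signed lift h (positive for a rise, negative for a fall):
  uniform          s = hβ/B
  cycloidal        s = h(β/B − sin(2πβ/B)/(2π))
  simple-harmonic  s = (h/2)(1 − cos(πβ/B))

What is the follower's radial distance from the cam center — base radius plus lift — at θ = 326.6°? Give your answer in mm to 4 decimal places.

seg 1 [0°–43.8°] cycloidal, h=25: full span → s += 25 → s = 25.0000
seg 2 [43.8°–107°] dwell: s stays 25.0000
seg 3 [107°–169.5°] simple-harmonic, h=-19: full span → s += -19 → s = 6.0000
seg 4 [169.5°–303.6°] uniform, h=25: full span → s += 25 → s = 31.0000
seg 5 [303.6°–360°] uniform, h=24: θ=326.6° here. β=23, B=56.4. 24·23/56.4 = 9.7872 → s = 40.7872
radial distance = base radius + s = 43 + 40.7872 = 83.7872

83.7872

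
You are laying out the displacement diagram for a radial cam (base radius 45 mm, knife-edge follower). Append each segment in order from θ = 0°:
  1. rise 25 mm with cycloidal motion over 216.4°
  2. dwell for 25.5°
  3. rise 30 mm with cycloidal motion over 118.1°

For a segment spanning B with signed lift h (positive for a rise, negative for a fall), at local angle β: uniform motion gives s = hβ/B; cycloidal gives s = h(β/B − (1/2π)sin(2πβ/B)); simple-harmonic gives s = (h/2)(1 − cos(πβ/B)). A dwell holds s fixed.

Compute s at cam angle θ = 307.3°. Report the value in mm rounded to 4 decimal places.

seg 1 [0°–216.4°] cycloidal, h=25: full span → s += 25 → s = 25.0000
seg 2 [216.4°–241.9°] dwell: s stays 25.0000
seg 3 [241.9°–360°] cycloidal, h=30: θ=307.3° here. β=65.4, B=118.1. 30·(0.5538 − sin(2π·0.5538)/(2π)) = 18.1956 → s = 43.1956

43.1956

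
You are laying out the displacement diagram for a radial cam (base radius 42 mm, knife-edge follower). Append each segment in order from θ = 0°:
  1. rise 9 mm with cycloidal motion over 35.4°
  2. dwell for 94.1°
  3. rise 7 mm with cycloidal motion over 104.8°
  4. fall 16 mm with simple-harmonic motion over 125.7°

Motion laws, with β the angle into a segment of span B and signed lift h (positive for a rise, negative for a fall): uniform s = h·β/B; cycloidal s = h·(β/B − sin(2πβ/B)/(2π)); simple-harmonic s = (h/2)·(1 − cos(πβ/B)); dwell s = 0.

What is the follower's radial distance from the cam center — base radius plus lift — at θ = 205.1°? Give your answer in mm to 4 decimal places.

seg 1 [0°–35.4°] cycloidal, h=9: full span → s += 9 → s = 9.0000
seg 2 [35.4°–129.5°] dwell: s stays 9.0000
seg 3 [129.5°–234.3°] cycloidal, h=7: θ=205.1° here. β=75.6, B=104.8. 7·(0.7214 − sin(2π·0.7214)/(2π)) = 6.1457 → s = 15.1457
radial distance = base radius + s = 42 + 15.1457 = 57.1457

57.1457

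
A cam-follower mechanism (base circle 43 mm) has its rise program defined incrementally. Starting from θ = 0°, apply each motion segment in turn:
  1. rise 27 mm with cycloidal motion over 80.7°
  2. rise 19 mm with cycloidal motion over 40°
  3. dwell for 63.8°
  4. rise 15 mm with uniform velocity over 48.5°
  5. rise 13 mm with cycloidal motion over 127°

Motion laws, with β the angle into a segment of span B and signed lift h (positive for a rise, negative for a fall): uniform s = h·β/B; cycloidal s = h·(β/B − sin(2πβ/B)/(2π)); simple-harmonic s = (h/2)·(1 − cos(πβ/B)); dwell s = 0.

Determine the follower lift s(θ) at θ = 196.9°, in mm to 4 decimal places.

seg 1 [0°–80.7°] cycloidal, h=27: full span → s += 27 → s = 27.0000
seg 2 [80.7°–120.7°] cycloidal, h=19: full span → s += 19 → s = 46.0000
seg 3 [120.7°–184.5°] dwell: s stays 46.0000
seg 4 [184.5°–233°] uniform, h=15: θ=196.9° here. β=12.4, B=48.5. 15·12.4/48.5 = 3.8351 → s = 49.8351

49.8351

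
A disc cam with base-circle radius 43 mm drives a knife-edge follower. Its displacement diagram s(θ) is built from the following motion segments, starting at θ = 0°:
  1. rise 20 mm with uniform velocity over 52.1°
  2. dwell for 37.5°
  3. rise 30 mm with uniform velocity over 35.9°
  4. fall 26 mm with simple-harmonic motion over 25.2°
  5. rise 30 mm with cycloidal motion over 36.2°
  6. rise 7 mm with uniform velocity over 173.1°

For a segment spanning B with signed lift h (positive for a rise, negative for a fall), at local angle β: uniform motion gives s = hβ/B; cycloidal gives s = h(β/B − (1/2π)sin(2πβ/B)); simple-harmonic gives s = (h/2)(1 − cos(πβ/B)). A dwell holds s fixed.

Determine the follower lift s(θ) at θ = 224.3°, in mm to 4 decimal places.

seg 1 [0°–52.1°] uniform, h=20: full span → s += 20 → s = 20.0000
seg 2 [52.1°–89.6°] dwell: s stays 20.0000
seg 3 [89.6°–125.5°] uniform, h=30: full span → s += 30 → s = 50.0000
seg 4 [125.5°–150.7°] simple-harmonic, h=-26: full span → s += -26 → s = 24.0000
seg 5 [150.7°–186.9°] cycloidal, h=30: full span → s += 30 → s = 54.0000
seg 6 [186.9°–360°] uniform, h=7: θ=224.3° here. β=37.4, B=173.1. 7·37.4/173.1 = 1.5124 → s = 55.5124

55.5124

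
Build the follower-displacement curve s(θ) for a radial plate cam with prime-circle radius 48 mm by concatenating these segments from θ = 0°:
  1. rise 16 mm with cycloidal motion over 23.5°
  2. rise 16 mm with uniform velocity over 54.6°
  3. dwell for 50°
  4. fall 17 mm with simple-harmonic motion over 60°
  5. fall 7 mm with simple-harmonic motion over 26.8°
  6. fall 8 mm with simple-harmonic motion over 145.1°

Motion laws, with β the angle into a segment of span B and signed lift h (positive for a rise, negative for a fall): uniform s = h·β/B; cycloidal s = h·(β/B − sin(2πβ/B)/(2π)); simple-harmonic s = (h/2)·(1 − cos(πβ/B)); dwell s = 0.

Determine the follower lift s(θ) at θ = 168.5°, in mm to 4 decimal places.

seg 1 [0°–23.5°] cycloidal, h=16: full span → s += 16 → s = 16.0000
seg 2 [23.5°–78.1°] uniform, h=16: full span → s += 16 → s = 32.0000
seg 3 [78.1°–128.1°] dwell: s stays 32.0000
seg 4 [128.1°–188.1°] simple-harmonic, h=-17: θ=168.5° here. β=40.4, B=60. -17/2·(1 − cos(π·0.6733)) = -12.9032 → s = 19.0968

19.0968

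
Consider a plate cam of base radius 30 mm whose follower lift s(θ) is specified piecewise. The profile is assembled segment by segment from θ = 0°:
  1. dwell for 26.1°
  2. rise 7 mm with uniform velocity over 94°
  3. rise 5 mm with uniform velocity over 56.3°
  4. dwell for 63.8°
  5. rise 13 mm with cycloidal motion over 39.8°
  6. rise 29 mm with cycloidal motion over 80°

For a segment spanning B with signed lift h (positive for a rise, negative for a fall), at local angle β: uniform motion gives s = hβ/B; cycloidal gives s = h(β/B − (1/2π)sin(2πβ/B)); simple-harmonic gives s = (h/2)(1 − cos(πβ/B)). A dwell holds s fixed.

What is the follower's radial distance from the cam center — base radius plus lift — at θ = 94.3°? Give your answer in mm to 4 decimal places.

seg 1 [0°–26.1°] dwell: s stays 0.0000
seg 2 [26.1°–120.1°] uniform, h=7: θ=94.3° here. β=68.2, B=94. 7·68.2/94 = 5.0787 → s = 5.0787
radial distance = base radius + s = 30 + 5.0787 = 35.0787

35.0787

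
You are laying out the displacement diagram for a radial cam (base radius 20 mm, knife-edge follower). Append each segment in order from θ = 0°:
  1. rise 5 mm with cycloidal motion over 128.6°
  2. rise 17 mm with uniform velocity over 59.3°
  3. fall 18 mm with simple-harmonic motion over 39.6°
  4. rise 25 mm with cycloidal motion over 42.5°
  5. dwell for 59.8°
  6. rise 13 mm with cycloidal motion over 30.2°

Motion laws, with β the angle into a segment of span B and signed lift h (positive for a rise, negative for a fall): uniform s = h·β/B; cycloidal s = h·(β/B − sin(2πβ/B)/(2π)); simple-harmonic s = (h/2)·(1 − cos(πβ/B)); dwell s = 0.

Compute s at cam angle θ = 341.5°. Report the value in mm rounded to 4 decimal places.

seg 1 [0°–128.6°] cycloidal, h=5: full span → s += 5 → s = 5.0000
seg 2 [128.6°–187.9°] uniform, h=17: full span → s += 17 → s = 22.0000
seg 3 [187.9°–227.5°] simple-harmonic, h=-18: full span → s += -18 → s = 4.0000
seg 4 [227.5°–270°] cycloidal, h=25: full span → s += 25 → s = 29.0000
seg 5 [270°–329.8°] dwell: s stays 29.0000
seg 6 [329.8°–360°] cycloidal, h=13: θ=341.5° here. β=11.7, B=30.2. 13·(0.3874 − sin(2π·0.3874)/(2π)) = 3.6919 → s = 32.6919

32.6919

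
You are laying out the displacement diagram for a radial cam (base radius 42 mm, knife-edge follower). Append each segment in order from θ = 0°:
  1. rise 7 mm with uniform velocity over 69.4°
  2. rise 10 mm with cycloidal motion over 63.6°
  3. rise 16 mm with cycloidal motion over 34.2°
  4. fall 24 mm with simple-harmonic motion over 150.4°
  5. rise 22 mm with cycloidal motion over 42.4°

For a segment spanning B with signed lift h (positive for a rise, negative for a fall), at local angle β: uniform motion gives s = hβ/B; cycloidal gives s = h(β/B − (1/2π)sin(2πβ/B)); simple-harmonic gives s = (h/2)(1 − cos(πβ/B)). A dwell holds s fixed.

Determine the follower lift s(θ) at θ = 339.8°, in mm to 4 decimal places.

seg 1 [0°–69.4°] uniform, h=7: full span → s += 7 → s = 7.0000
seg 2 [69.4°–133°] cycloidal, h=10: full span → s += 10 → s = 17.0000
seg 3 [133°–167.2°] cycloidal, h=16: full span → s += 16 → s = 33.0000
seg 4 [167.2°–317.6°] simple-harmonic, h=-24: full span → s += -24 → s = 9.0000
seg 5 [317.6°–360°] cycloidal, h=22: θ=339.8° here. β=22.2, B=42.4. 22·(0.5236 − sin(2π·0.5236)/(2π)) = 12.0358 → s = 21.0358

21.0358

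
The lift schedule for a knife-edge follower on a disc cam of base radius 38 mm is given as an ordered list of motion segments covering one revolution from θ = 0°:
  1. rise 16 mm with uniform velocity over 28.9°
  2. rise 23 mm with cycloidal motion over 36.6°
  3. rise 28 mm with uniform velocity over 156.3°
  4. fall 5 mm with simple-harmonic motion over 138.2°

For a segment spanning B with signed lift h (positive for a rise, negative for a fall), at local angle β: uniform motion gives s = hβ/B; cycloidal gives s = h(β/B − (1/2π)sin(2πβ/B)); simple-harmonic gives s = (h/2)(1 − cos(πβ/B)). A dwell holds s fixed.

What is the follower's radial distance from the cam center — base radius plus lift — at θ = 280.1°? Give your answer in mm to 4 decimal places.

seg 1 [0°–28.9°] uniform, h=16: full span → s += 16 → s = 16.0000
seg 2 [28.9°–65.5°] cycloidal, h=23: full span → s += 23 → s = 39.0000
seg 3 [65.5°–221.8°] uniform, h=28: full span → s += 28 → s = 67.0000
seg 4 [221.8°–360°] simple-harmonic, h=-5: θ=280.1° here. β=58.3, B=138.2. -5/2·(1 − cos(π·0.4219)) = -1.8924 → s = 65.1076
radial distance = base radius + s = 38 + 65.1076 = 103.1076

103.1076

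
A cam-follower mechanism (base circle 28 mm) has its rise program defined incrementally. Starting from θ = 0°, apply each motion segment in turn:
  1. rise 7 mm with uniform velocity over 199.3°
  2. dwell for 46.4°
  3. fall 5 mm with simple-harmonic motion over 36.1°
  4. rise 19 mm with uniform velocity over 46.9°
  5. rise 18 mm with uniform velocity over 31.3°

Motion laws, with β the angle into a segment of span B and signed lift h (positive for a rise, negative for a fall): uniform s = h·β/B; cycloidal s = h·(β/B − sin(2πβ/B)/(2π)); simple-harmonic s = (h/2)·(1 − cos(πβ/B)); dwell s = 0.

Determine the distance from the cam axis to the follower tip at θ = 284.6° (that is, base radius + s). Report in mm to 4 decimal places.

seg 1 [0°–199.3°] uniform, h=7: full span → s += 7 → s = 7.0000
seg 2 [199.3°–245.7°] dwell: s stays 7.0000
seg 3 [245.7°–281.8°] simple-harmonic, h=-5: full span → s += -5 → s = 2.0000
seg 4 [281.8°–328.7°] uniform, h=19: θ=284.6° here. β=2.8, B=46.9. 19·2.8/46.9 = 1.1343 → s = 3.1343
radial distance = base radius + s = 28 + 3.1343 = 31.1343

31.1343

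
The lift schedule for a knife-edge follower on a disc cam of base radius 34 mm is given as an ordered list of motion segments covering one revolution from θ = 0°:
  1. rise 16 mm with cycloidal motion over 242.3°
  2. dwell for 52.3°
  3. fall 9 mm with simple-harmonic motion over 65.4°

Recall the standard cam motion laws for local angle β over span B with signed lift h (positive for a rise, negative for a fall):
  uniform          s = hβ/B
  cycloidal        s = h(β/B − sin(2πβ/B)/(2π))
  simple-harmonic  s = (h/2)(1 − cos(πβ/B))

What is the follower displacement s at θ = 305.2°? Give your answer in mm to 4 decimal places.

seg 1 [0°–242.3°] cycloidal, h=16: full span → s += 16 → s = 16.0000
seg 2 [242.3°–294.6°] dwell: s stays 16.0000
seg 3 [294.6°–360°] simple-harmonic, h=-9: θ=305.2° here. β=10.6, B=65.4. -9/2·(1 − cos(π·0.1621)) = -0.5709 → s = 15.4291

15.4291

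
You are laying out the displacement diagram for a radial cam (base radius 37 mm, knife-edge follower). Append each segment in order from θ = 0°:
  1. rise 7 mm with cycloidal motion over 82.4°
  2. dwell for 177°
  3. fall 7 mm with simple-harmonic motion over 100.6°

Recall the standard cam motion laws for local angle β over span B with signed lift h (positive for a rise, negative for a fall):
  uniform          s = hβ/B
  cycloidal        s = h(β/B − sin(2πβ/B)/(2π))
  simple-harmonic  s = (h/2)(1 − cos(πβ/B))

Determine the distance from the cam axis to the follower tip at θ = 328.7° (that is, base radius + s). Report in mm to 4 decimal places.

seg 1 [0°–82.4°] cycloidal, h=7: full span → s += 7 → s = 7.0000
seg 2 [82.4°–259.4°] dwell: s stays 7.0000
seg 3 [259.4°–360°] simple-harmonic, h=-7: θ=328.7° here. β=69.3, B=100.6. -7/2·(1 − cos(π·0.6889)) = -5.4570 → s = 1.5430
radial distance = base radius + s = 37 + 1.5430 = 38.5430

38.5430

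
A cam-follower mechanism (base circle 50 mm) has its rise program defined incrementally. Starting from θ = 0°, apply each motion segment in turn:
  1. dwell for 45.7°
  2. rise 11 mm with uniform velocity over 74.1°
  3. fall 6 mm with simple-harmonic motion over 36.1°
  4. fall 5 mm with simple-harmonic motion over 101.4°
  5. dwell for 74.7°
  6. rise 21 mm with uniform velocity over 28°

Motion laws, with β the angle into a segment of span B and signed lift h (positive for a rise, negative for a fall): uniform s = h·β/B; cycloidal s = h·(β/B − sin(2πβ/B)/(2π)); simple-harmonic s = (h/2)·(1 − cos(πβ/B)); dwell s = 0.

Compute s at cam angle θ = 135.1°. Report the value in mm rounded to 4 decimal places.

seg 1 [0°–45.7°] dwell: s stays 0.0000
seg 2 [45.7°–119.8°] uniform, h=11: full span → s += 11 → s = 11.0000
seg 3 [119.8°–155.9°] simple-harmonic, h=-6: θ=135.1° here. β=15.3, B=36.1. -6/2·(1 − cos(π·0.4238)) = -2.2889 → s = 8.7111

8.7111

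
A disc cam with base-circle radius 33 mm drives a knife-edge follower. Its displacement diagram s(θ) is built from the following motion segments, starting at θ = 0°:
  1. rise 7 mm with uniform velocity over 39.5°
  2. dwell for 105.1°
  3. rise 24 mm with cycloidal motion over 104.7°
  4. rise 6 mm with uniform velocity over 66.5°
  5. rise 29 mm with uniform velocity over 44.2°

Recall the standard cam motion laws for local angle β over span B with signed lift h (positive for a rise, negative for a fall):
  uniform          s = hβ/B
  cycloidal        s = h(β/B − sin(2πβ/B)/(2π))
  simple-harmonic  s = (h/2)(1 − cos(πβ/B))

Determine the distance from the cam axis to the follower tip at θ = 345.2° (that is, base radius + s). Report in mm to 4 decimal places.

seg 1 [0°–39.5°] uniform, h=7: full span → s += 7 → s = 7.0000
seg 2 [39.5°–144.6°] dwell: s stays 7.0000
seg 3 [144.6°–249.3°] cycloidal, h=24: full span → s += 24 → s = 31.0000
seg 4 [249.3°–315.8°] uniform, h=6: full span → s += 6 → s = 37.0000
seg 5 [315.8°–360°] uniform, h=29: θ=345.2° here. β=29.4, B=44.2. 29·29.4/44.2 = 19.2896 → s = 56.2896
radial distance = base radius + s = 33 + 56.2896 = 89.2896

89.2896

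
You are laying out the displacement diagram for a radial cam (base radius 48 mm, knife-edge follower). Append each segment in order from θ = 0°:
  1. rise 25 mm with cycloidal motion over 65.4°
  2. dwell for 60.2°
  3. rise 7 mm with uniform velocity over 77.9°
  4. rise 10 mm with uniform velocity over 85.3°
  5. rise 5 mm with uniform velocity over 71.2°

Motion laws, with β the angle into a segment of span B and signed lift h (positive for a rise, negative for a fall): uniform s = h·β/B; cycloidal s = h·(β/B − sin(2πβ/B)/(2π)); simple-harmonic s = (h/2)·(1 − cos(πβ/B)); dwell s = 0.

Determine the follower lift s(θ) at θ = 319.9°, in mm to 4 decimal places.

seg 1 [0°–65.4°] cycloidal, h=25: full span → s += 25 → s = 25.0000
seg 2 [65.4°–125.6°] dwell: s stays 25.0000
seg 3 [125.6°–203.5°] uniform, h=7: full span → s += 7 → s = 32.0000
seg 4 [203.5°–288.8°] uniform, h=10: full span → s += 10 → s = 42.0000
seg 5 [288.8°–360°] uniform, h=5: θ=319.9° here. β=31.1, B=71.2. 5·31.1/71.2 = 2.1840 → s = 44.1840

44.1840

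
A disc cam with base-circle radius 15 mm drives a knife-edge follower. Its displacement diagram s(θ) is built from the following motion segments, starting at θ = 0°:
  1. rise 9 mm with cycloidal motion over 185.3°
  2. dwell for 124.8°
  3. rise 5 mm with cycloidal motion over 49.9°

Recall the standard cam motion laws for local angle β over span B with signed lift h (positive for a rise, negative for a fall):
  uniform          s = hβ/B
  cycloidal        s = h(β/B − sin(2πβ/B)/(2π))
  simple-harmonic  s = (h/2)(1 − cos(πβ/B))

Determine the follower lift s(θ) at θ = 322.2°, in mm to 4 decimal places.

seg 1 [0°–185.3°] cycloidal, h=9: full span → s += 9 → s = 9.0000
seg 2 [185.3°–310.1°] dwell: s stays 9.0000
seg 3 [310.1°–360°] cycloidal, h=5: θ=322.2° here. β=12.1, B=49.9. 5·(0.2425 − sin(2π·0.2425)/(2π)) = 0.4175 → s = 9.4175

9.4175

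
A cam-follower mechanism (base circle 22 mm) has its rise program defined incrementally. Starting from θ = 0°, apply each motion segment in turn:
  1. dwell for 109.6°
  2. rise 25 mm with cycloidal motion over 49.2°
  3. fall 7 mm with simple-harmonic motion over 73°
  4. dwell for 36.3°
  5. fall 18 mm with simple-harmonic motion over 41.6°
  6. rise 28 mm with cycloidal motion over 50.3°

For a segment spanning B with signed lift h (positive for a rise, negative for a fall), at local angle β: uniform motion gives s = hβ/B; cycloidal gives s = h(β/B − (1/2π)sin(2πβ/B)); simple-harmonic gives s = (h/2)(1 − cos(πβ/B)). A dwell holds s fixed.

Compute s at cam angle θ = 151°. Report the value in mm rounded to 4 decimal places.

seg 1 [0°–109.6°] dwell: s stays 0.0000
seg 2 [109.6°–158.8°] cycloidal, h=25: θ=151° here. β=41.4, B=49.2. 25·(0.8415 − sin(2π·0.8415)/(2π)) = 24.3763 → s = 24.3763

24.3763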